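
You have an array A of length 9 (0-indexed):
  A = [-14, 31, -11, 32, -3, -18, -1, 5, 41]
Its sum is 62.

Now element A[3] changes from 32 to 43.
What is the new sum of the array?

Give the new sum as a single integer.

Answer: 73

Derivation:
Old value at index 3: 32
New value at index 3: 43
Delta = 43 - 32 = 11
New sum = old_sum + delta = 62 + (11) = 73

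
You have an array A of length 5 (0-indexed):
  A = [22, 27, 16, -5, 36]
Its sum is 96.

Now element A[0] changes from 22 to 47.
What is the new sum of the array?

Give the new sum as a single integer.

Answer: 121

Derivation:
Old value at index 0: 22
New value at index 0: 47
Delta = 47 - 22 = 25
New sum = old_sum + delta = 96 + (25) = 121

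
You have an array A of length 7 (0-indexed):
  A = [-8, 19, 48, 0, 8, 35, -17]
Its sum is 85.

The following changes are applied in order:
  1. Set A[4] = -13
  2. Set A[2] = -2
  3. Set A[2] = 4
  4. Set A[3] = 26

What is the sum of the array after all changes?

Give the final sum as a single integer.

Answer: 46

Derivation:
Initial sum: 85
Change 1: A[4] 8 -> -13, delta = -21, sum = 64
Change 2: A[2] 48 -> -2, delta = -50, sum = 14
Change 3: A[2] -2 -> 4, delta = 6, sum = 20
Change 4: A[3] 0 -> 26, delta = 26, sum = 46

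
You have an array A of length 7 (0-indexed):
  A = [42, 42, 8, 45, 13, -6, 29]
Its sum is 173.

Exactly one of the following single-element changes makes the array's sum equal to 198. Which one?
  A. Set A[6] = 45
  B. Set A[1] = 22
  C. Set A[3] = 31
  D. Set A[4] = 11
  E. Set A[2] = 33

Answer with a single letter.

Answer: E

Derivation:
Option A: A[6] 29->45, delta=16, new_sum=173+(16)=189
Option B: A[1] 42->22, delta=-20, new_sum=173+(-20)=153
Option C: A[3] 45->31, delta=-14, new_sum=173+(-14)=159
Option D: A[4] 13->11, delta=-2, new_sum=173+(-2)=171
Option E: A[2] 8->33, delta=25, new_sum=173+(25)=198 <-- matches target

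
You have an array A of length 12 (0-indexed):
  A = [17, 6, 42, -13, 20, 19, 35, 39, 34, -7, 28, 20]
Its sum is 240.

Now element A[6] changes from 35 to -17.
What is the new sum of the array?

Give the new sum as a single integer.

Answer: 188

Derivation:
Old value at index 6: 35
New value at index 6: -17
Delta = -17 - 35 = -52
New sum = old_sum + delta = 240 + (-52) = 188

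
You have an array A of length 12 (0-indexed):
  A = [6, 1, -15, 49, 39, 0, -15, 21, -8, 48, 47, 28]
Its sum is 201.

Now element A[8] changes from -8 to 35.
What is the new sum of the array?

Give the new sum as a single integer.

Answer: 244

Derivation:
Old value at index 8: -8
New value at index 8: 35
Delta = 35 - -8 = 43
New sum = old_sum + delta = 201 + (43) = 244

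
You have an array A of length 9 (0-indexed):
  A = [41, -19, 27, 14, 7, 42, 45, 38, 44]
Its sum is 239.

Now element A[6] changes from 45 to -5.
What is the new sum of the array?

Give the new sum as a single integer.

Answer: 189

Derivation:
Old value at index 6: 45
New value at index 6: -5
Delta = -5 - 45 = -50
New sum = old_sum + delta = 239 + (-50) = 189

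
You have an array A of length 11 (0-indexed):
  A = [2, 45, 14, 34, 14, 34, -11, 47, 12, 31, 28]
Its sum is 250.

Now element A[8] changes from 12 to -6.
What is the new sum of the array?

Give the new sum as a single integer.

Answer: 232

Derivation:
Old value at index 8: 12
New value at index 8: -6
Delta = -6 - 12 = -18
New sum = old_sum + delta = 250 + (-18) = 232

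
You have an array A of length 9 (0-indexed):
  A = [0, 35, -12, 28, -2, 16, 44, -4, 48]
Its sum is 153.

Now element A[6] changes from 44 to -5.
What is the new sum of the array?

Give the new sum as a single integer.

Old value at index 6: 44
New value at index 6: -5
Delta = -5 - 44 = -49
New sum = old_sum + delta = 153 + (-49) = 104

Answer: 104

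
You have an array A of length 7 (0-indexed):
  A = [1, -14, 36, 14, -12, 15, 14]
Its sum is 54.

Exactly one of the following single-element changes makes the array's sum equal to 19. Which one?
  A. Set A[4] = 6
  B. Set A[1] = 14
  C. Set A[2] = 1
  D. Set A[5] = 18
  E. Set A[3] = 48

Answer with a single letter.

Answer: C

Derivation:
Option A: A[4] -12->6, delta=18, new_sum=54+(18)=72
Option B: A[1] -14->14, delta=28, new_sum=54+(28)=82
Option C: A[2] 36->1, delta=-35, new_sum=54+(-35)=19 <-- matches target
Option D: A[5] 15->18, delta=3, new_sum=54+(3)=57
Option E: A[3] 14->48, delta=34, new_sum=54+(34)=88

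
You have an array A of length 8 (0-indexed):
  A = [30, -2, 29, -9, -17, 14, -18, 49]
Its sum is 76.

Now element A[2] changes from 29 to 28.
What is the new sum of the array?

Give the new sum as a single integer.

Answer: 75

Derivation:
Old value at index 2: 29
New value at index 2: 28
Delta = 28 - 29 = -1
New sum = old_sum + delta = 76 + (-1) = 75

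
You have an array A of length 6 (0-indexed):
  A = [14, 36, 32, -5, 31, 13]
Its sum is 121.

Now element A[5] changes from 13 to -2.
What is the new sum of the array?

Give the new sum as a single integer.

Old value at index 5: 13
New value at index 5: -2
Delta = -2 - 13 = -15
New sum = old_sum + delta = 121 + (-15) = 106

Answer: 106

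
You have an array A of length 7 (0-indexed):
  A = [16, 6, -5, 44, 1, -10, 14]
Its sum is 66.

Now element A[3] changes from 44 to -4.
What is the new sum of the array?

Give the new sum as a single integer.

Answer: 18

Derivation:
Old value at index 3: 44
New value at index 3: -4
Delta = -4 - 44 = -48
New sum = old_sum + delta = 66 + (-48) = 18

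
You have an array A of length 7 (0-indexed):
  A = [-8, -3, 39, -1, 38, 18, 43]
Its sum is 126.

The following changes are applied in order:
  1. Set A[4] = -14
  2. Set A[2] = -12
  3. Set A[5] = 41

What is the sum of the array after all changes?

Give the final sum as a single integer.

Answer: 46

Derivation:
Initial sum: 126
Change 1: A[4] 38 -> -14, delta = -52, sum = 74
Change 2: A[2] 39 -> -12, delta = -51, sum = 23
Change 3: A[5] 18 -> 41, delta = 23, sum = 46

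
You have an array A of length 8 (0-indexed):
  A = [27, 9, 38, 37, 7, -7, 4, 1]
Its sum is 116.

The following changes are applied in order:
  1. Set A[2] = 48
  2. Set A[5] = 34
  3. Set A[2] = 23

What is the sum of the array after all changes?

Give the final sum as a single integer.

Initial sum: 116
Change 1: A[2] 38 -> 48, delta = 10, sum = 126
Change 2: A[5] -7 -> 34, delta = 41, sum = 167
Change 3: A[2] 48 -> 23, delta = -25, sum = 142

Answer: 142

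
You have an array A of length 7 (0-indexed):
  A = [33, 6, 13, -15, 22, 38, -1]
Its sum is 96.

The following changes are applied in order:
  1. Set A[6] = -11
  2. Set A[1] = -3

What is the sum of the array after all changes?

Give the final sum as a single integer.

Initial sum: 96
Change 1: A[6] -1 -> -11, delta = -10, sum = 86
Change 2: A[1] 6 -> -3, delta = -9, sum = 77

Answer: 77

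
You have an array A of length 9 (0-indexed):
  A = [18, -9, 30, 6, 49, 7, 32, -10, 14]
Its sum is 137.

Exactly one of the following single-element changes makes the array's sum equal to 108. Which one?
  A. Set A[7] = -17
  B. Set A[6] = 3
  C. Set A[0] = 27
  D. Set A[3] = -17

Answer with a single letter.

Answer: B

Derivation:
Option A: A[7] -10->-17, delta=-7, new_sum=137+(-7)=130
Option B: A[6] 32->3, delta=-29, new_sum=137+(-29)=108 <-- matches target
Option C: A[0] 18->27, delta=9, new_sum=137+(9)=146
Option D: A[3] 6->-17, delta=-23, new_sum=137+(-23)=114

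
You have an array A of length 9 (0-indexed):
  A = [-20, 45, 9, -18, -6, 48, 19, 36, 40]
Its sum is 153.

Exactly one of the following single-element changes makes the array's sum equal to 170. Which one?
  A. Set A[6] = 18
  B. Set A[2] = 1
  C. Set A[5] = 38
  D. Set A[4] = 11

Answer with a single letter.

Option A: A[6] 19->18, delta=-1, new_sum=153+(-1)=152
Option B: A[2] 9->1, delta=-8, new_sum=153+(-8)=145
Option C: A[5] 48->38, delta=-10, new_sum=153+(-10)=143
Option D: A[4] -6->11, delta=17, new_sum=153+(17)=170 <-- matches target

Answer: D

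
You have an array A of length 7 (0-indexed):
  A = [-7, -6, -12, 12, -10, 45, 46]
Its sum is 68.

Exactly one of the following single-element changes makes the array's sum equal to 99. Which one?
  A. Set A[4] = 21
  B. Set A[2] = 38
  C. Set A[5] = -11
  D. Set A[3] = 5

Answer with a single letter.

Answer: A

Derivation:
Option A: A[4] -10->21, delta=31, new_sum=68+(31)=99 <-- matches target
Option B: A[2] -12->38, delta=50, new_sum=68+(50)=118
Option C: A[5] 45->-11, delta=-56, new_sum=68+(-56)=12
Option D: A[3] 12->5, delta=-7, new_sum=68+(-7)=61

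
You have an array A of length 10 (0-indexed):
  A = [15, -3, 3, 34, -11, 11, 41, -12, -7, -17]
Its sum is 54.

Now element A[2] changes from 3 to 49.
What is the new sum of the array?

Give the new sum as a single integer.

Old value at index 2: 3
New value at index 2: 49
Delta = 49 - 3 = 46
New sum = old_sum + delta = 54 + (46) = 100

Answer: 100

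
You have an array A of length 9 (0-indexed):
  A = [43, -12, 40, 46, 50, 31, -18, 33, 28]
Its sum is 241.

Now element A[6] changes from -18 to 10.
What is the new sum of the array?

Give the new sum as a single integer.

Answer: 269

Derivation:
Old value at index 6: -18
New value at index 6: 10
Delta = 10 - -18 = 28
New sum = old_sum + delta = 241 + (28) = 269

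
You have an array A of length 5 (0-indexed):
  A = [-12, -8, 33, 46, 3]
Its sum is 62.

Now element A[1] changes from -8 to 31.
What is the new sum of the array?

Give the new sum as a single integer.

Old value at index 1: -8
New value at index 1: 31
Delta = 31 - -8 = 39
New sum = old_sum + delta = 62 + (39) = 101

Answer: 101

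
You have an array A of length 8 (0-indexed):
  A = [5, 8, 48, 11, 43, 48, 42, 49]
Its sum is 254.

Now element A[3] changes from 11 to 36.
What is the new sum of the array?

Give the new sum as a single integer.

Old value at index 3: 11
New value at index 3: 36
Delta = 36 - 11 = 25
New sum = old_sum + delta = 254 + (25) = 279

Answer: 279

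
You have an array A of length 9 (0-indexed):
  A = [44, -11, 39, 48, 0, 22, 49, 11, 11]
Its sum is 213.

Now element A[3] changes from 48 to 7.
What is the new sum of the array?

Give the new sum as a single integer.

Old value at index 3: 48
New value at index 3: 7
Delta = 7 - 48 = -41
New sum = old_sum + delta = 213 + (-41) = 172

Answer: 172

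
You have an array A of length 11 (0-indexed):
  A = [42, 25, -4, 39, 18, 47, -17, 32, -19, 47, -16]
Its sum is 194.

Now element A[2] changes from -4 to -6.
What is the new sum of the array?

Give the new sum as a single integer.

Old value at index 2: -4
New value at index 2: -6
Delta = -6 - -4 = -2
New sum = old_sum + delta = 194 + (-2) = 192

Answer: 192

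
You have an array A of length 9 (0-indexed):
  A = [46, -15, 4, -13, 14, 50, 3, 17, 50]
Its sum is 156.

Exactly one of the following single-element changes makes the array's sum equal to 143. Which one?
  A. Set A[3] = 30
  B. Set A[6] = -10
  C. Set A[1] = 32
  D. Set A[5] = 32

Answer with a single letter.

Answer: B

Derivation:
Option A: A[3] -13->30, delta=43, new_sum=156+(43)=199
Option B: A[6] 3->-10, delta=-13, new_sum=156+(-13)=143 <-- matches target
Option C: A[1] -15->32, delta=47, new_sum=156+(47)=203
Option D: A[5] 50->32, delta=-18, new_sum=156+(-18)=138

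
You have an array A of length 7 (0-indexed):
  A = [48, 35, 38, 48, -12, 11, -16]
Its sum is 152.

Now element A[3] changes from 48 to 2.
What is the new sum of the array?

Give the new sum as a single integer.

Answer: 106

Derivation:
Old value at index 3: 48
New value at index 3: 2
Delta = 2 - 48 = -46
New sum = old_sum + delta = 152 + (-46) = 106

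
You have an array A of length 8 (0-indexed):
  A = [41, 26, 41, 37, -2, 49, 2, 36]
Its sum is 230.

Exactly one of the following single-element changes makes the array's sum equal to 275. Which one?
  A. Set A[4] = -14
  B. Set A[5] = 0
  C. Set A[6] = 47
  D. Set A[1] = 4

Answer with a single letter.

Answer: C

Derivation:
Option A: A[4] -2->-14, delta=-12, new_sum=230+(-12)=218
Option B: A[5] 49->0, delta=-49, new_sum=230+(-49)=181
Option C: A[6] 2->47, delta=45, new_sum=230+(45)=275 <-- matches target
Option D: A[1] 26->4, delta=-22, new_sum=230+(-22)=208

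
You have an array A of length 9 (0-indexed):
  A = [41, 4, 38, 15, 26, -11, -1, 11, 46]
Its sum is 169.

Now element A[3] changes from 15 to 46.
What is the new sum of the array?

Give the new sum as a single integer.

Old value at index 3: 15
New value at index 3: 46
Delta = 46 - 15 = 31
New sum = old_sum + delta = 169 + (31) = 200

Answer: 200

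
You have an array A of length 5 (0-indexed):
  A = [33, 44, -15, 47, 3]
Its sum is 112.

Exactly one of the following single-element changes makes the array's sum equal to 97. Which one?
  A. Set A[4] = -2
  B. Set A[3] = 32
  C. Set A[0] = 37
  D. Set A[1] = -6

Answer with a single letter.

Answer: B

Derivation:
Option A: A[4] 3->-2, delta=-5, new_sum=112+(-5)=107
Option B: A[3] 47->32, delta=-15, new_sum=112+(-15)=97 <-- matches target
Option C: A[0] 33->37, delta=4, new_sum=112+(4)=116
Option D: A[1] 44->-6, delta=-50, new_sum=112+(-50)=62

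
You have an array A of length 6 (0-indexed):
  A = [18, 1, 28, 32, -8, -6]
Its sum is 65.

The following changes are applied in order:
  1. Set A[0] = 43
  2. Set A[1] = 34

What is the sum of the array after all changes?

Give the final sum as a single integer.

Answer: 123

Derivation:
Initial sum: 65
Change 1: A[0] 18 -> 43, delta = 25, sum = 90
Change 2: A[1] 1 -> 34, delta = 33, sum = 123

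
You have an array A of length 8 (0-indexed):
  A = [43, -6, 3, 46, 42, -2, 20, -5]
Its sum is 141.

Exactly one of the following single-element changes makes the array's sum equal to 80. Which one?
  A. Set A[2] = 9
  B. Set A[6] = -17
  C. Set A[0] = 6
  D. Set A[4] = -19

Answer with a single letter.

Option A: A[2] 3->9, delta=6, new_sum=141+(6)=147
Option B: A[6] 20->-17, delta=-37, new_sum=141+(-37)=104
Option C: A[0] 43->6, delta=-37, new_sum=141+(-37)=104
Option D: A[4] 42->-19, delta=-61, new_sum=141+(-61)=80 <-- matches target

Answer: D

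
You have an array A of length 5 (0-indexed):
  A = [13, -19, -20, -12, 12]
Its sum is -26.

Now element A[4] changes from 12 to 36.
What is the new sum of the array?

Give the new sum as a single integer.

Answer: -2

Derivation:
Old value at index 4: 12
New value at index 4: 36
Delta = 36 - 12 = 24
New sum = old_sum + delta = -26 + (24) = -2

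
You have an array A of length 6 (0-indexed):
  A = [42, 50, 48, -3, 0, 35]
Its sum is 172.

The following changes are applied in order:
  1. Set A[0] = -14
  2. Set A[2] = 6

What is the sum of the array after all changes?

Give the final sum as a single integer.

Initial sum: 172
Change 1: A[0] 42 -> -14, delta = -56, sum = 116
Change 2: A[2] 48 -> 6, delta = -42, sum = 74

Answer: 74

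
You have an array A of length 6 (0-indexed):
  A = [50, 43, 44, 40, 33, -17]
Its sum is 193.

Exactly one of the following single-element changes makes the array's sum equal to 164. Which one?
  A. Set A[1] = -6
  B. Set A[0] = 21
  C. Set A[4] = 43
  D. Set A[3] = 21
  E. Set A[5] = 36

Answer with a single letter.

Answer: B

Derivation:
Option A: A[1] 43->-6, delta=-49, new_sum=193+(-49)=144
Option B: A[0] 50->21, delta=-29, new_sum=193+(-29)=164 <-- matches target
Option C: A[4] 33->43, delta=10, new_sum=193+(10)=203
Option D: A[3] 40->21, delta=-19, new_sum=193+(-19)=174
Option E: A[5] -17->36, delta=53, new_sum=193+(53)=246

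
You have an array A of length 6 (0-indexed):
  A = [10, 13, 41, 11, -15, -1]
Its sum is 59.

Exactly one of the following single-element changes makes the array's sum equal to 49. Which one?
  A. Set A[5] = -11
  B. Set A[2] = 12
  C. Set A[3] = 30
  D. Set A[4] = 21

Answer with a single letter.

Answer: A

Derivation:
Option A: A[5] -1->-11, delta=-10, new_sum=59+(-10)=49 <-- matches target
Option B: A[2] 41->12, delta=-29, new_sum=59+(-29)=30
Option C: A[3] 11->30, delta=19, new_sum=59+(19)=78
Option D: A[4] -15->21, delta=36, new_sum=59+(36)=95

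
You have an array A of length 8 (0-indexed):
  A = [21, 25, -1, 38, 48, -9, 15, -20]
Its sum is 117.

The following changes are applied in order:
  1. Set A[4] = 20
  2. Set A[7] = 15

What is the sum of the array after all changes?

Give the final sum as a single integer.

Answer: 124

Derivation:
Initial sum: 117
Change 1: A[4] 48 -> 20, delta = -28, sum = 89
Change 2: A[7] -20 -> 15, delta = 35, sum = 124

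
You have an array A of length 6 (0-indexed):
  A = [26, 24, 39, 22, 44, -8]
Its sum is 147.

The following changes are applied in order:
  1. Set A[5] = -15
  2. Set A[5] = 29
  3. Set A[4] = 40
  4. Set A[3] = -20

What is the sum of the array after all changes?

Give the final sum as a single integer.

Initial sum: 147
Change 1: A[5] -8 -> -15, delta = -7, sum = 140
Change 2: A[5] -15 -> 29, delta = 44, sum = 184
Change 3: A[4] 44 -> 40, delta = -4, sum = 180
Change 4: A[3] 22 -> -20, delta = -42, sum = 138

Answer: 138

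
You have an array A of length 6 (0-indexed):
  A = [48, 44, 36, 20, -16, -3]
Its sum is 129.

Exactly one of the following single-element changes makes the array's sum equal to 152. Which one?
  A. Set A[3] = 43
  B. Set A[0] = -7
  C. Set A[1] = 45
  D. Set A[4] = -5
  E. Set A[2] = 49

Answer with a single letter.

Option A: A[3] 20->43, delta=23, new_sum=129+(23)=152 <-- matches target
Option B: A[0] 48->-7, delta=-55, new_sum=129+(-55)=74
Option C: A[1] 44->45, delta=1, new_sum=129+(1)=130
Option D: A[4] -16->-5, delta=11, new_sum=129+(11)=140
Option E: A[2] 36->49, delta=13, new_sum=129+(13)=142

Answer: A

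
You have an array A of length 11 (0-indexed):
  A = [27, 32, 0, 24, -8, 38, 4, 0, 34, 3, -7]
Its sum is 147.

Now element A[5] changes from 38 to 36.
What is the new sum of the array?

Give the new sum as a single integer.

Answer: 145

Derivation:
Old value at index 5: 38
New value at index 5: 36
Delta = 36 - 38 = -2
New sum = old_sum + delta = 147 + (-2) = 145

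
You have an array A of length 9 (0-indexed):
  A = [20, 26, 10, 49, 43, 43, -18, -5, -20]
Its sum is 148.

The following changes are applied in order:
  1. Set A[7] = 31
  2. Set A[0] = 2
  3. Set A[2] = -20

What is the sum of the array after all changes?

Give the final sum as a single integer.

Answer: 136

Derivation:
Initial sum: 148
Change 1: A[7] -5 -> 31, delta = 36, sum = 184
Change 2: A[0] 20 -> 2, delta = -18, sum = 166
Change 3: A[2] 10 -> -20, delta = -30, sum = 136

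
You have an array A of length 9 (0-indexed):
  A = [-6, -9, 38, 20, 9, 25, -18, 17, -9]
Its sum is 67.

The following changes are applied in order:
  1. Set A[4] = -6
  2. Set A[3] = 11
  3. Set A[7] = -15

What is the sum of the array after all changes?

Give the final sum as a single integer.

Initial sum: 67
Change 1: A[4] 9 -> -6, delta = -15, sum = 52
Change 2: A[3] 20 -> 11, delta = -9, sum = 43
Change 3: A[7] 17 -> -15, delta = -32, sum = 11

Answer: 11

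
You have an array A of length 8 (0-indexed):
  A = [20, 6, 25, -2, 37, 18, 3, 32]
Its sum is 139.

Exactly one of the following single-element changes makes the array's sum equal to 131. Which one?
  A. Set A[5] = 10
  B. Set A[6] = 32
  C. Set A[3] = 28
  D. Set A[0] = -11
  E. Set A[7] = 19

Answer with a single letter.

Answer: A

Derivation:
Option A: A[5] 18->10, delta=-8, new_sum=139+(-8)=131 <-- matches target
Option B: A[6] 3->32, delta=29, new_sum=139+(29)=168
Option C: A[3] -2->28, delta=30, new_sum=139+(30)=169
Option D: A[0] 20->-11, delta=-31, new_sum=139+(-31)=108
Option E: A[7] 32->19, delta=-13, new_sum=139+(-13)=126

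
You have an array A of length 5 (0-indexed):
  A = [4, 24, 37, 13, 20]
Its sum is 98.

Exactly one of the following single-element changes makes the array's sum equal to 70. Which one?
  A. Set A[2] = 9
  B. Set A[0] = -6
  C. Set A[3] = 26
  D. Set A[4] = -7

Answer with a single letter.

Option A: A[2] 37->9, delta=-28, new_sum=98+(-28)=70 <-- matches target
Option B: A[0] 4->-6, delta=-10, new_sum=98+(-10)=88
Option C: A[3] 13->26, delta=13, new_sum=98+(13)=111
Option D: A[4] 20->-7, delta=-27, new_sum=98+(-27)=71

Answer: A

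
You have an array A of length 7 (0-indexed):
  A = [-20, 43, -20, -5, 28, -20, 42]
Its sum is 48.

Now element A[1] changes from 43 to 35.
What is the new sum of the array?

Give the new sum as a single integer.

Answer: 40

Derivation:
Old value at index 1: 43
New value at index 1: 35
Delta = 35 - 43 = -8
New sum = old_sum + delta = 48 + (-8) = 40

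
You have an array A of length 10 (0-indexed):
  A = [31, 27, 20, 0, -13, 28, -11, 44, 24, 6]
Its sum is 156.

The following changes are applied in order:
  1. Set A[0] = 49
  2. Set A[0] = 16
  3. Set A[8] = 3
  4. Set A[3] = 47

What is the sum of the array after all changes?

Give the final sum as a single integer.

Initial sum: 156
Change 1: A[0] 31 -> 49, delta = 18, sum = 174
Change 2: A[0] 49 -> 16, delta = -33, sum = 141
Change 3: A[8] 24 -> 3, delta = -21, sum = 120
Change 4: A[3] 0 -> 47, delta = 47, sum = 167

Answer: 167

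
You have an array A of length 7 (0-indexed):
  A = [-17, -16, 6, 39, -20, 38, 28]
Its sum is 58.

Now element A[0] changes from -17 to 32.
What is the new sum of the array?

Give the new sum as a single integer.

Answer: 107

Derivation:
Old value at index 0: -17
New value at index 0: 32
Delta = 32 - -17 = 49
New sum = old_sum + delta = 58 + (49) = 107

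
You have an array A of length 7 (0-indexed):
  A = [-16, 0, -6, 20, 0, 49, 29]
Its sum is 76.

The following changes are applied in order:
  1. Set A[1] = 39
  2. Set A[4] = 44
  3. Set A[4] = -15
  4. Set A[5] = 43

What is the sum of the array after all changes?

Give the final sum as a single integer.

Initial sum: 76
Change 1: A[1] 0 -> 39, delta = 39, sum = 115
Change 2: A[4] 0 -> 44, delta = 44, sum = 159
Change 3: A[4] 44 -> -15, delta = -59, sum = 100
Change 4: A[5] 49 -> 43, delta = -6, sum = 94

Answer: 94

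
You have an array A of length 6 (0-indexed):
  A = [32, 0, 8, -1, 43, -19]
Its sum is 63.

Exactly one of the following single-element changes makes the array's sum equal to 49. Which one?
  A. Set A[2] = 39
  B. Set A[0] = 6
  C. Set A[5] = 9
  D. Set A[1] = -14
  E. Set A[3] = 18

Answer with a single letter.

Answer: D

Derivation:
Option A: A[2] 8->39, delta=31, new_sum=63+(31)=94
Option B: A[0] 32->6, delta=-26, new_sum=63+(-26)=37
Option C: A[5] -19->9, delta=28, new_sum=63+(28)=91
Option D: A[1] 0->-14, delta=-14, new_sum=63+(-14)=49 <-- matches target
Option E: A[3] -1->18, delta=19, new_sum=63+(19)=82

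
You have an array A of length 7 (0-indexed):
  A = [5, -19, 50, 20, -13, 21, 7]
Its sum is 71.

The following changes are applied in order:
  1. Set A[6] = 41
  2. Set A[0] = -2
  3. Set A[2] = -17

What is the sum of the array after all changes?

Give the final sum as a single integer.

Initial sum: 71
Change 1: A[6] 7 -> 41, delta = 34, sum = 105
Change 2: A[0] 5 -> -2, delta = -7, sum = 98
Change 3: A[2] 50 -> -17, delta = -67, sum = 31

Answer: 31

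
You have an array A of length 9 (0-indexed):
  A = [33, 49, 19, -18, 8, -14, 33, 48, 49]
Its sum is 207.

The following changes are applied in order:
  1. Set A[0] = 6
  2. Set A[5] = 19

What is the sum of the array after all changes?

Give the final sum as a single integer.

Answer: 213

Derivation:
Initial sum: 207
Change 1: A[0] 33 -> 6, delta = -27, sum = 180
Change 2: A[5] -14 -> 19, delta = 33, sum = 213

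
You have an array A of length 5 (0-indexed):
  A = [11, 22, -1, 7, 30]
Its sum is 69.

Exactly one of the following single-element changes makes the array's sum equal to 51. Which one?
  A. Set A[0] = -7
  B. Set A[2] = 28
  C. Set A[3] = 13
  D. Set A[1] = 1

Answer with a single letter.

Option A: A[0] 11->-7, delta=-18, new_sum=69+(-18)=51 <-- matches target
Option B: A[2] -1->28, delta=29, new_sum=69+(29)=98
Option C: A[3] 7->13, delta=6, new_sum=69+(6)=75
Option D: A[1] 22->1, delta=-21, new_sum=69+(-21)=48

Answer: A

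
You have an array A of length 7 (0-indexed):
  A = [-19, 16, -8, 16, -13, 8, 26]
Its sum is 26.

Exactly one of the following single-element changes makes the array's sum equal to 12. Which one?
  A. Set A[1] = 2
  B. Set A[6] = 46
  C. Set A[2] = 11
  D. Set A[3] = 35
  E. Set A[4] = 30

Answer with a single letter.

Option A: A[1] 16->2, delta=-14, new_sum=26+(-14)=12 <-- matches target
Option B: A[6] 26->46, delta=20, new_sum=26+(20)=46
Option C: A[2] -8->11, delta=19, new_sum=26+(19)=45
Option D: A[3] 16->35, delta=19, new_sum=26+(19)=45
Option E: A[4] -13->30, delta=43, new_sum=26+(43)=69

Answer: A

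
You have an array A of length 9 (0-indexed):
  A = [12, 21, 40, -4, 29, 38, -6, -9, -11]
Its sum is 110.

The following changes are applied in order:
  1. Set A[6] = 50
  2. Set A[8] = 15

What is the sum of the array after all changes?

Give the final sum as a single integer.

Answer: 192

Derivation:
Initial sum: 110
Change 1: A[6] -6 -> 50, delta = 56, sum = 166
Change 2: A[8] -11 -> 15, delta = 26, sum = 192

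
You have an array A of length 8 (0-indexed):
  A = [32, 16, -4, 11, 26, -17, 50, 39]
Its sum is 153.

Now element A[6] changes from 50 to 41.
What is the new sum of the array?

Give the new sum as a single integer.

Answer: 144

Derivation:
Old value at index 6: 50
New value at index 6: 41
Delta = 41 - 50 = -9
New sum = old_sum + delta = 153 + (-9) = 144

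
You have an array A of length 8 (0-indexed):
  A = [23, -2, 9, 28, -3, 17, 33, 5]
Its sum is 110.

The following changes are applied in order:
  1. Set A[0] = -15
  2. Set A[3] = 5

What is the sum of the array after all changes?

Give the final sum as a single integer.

Answer: 49

Derivation:
Initial sum: 110
Change 1: A[0] 23 -> -15, delta = -38, sum = 72
Change 2: A[3] 28 -> 5, delta = -23, sum = 49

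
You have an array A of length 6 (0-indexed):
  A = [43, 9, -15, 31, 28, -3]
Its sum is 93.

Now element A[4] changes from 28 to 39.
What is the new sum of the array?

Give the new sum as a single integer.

Old value at index 4: 28
New value at index 4: 39
Delta = 39 - 28 = 11
New sum = old_sum + delta = 93 + (11) = 104

Answer: 104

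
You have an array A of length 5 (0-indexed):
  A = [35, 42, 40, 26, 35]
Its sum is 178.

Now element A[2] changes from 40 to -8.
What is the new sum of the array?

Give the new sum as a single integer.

Old value at index 2: 40
New value at index 2: -8
Delta = -8 - 40 = -48
New sum = old_sum + delta = 178 + (-48) = 130

Answer: 130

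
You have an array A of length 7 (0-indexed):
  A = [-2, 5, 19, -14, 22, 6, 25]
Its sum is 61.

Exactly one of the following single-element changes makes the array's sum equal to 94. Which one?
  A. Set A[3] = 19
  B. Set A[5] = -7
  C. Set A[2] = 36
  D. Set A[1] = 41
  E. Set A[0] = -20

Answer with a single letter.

Answer: A

Derivation:
Option A: A[3] -14->19, delta=33, new_sum=61+(33)=94 <-- matches target
Option B: A[5] 6->-7, delta=-13, new_sum=61+(-13)=48
Option C: A[2] 19->36, delta=17, new_sum=61+(17)=78
Option D: A[1] 5->41, delta=36, new_sum=61+(36)=97
Option E: A[0] -2->-20, delta=-18, new_sum=61+(-18)=43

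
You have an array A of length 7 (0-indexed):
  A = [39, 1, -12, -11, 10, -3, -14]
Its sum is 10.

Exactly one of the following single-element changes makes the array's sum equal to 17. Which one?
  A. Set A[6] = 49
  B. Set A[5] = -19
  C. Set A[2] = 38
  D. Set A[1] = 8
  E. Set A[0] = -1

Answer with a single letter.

Option A: A[6] -14->49, delta=63, new_sum=10+(63)=73
Option B: A[5] -3->-19, delta=-16, new_sum=10+(-16)=-6
Option C: A[2] -12->38, delta=50, new_sum=10+(50)=60
Option D: A[1] 1->8, delta=7, new_sum=10+(7)=17 <-- matches target
Option E: A[0] 39->-1, delta=-40, new_sum=10+(-40)=-30

Answer: D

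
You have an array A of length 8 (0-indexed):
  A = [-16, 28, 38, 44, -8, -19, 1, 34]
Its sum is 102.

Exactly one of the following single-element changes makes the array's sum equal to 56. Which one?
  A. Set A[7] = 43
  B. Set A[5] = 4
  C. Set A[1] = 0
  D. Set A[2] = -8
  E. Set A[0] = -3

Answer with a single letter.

Option A: A[7] 34->43, delta=9, new_sum=102+(9)=111
Option B: A[5] -19->4, delta=23, new_sum=102+(23)=125
Option C: A[1] 28->0, delta=-28, new_sum=102+(-28)=74
Option D: A[2] 38->-8, delta=-46, new_sum=102+(-46)=56 <-- matches target
Option E: A[0] -16->-3, delta=13, new_sum=102+(13)=115

Answer: D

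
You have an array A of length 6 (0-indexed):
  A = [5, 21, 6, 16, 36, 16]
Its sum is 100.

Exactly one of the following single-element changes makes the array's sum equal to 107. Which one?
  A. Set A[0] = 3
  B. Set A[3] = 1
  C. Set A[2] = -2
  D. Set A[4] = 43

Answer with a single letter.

Answer: D

Derivation:
Option A: A[0] 5->3, delta=-2, new_sum=100+(-2)=98
Option B: A[3] 16->1, delta=-15, new_sum=100+(-15)=85
Option C: A[2] 6->-2, delta=-8, new_sum=100+(-8)=92
Option D: A[4] 36->43, delta=7, new_sum=100+(7)=107 <-- matches target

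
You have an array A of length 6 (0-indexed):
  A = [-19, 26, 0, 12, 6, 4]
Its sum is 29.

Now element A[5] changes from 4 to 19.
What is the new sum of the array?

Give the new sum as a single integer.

Old value at index 5: 4
New value at index 5: 19
Delta = 19 - 4 = 15
New sum = old_sum + delta = 29 + (15) = 44

Answer: 44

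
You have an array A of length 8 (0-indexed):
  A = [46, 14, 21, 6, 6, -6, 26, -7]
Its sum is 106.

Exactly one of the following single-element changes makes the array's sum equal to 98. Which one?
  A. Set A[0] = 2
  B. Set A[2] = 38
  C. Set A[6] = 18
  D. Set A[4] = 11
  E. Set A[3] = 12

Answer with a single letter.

Answer: C

Derivation:
Option A: A[0] 46->2, delta=-44, new_sum=106+(-44)=62
Option B: A[2] 21->38, delta=17, new_sum=106+(17)=123
Option C: A[6] 26->18, delta=-8, new_sum=106+(-8)=98 <-- matches target
Option D: A[4] 6->11, delta=5, new_sum=106+(5)=111
Option E: A[3] 6->12, delta=6, new_sum=106+(6)=112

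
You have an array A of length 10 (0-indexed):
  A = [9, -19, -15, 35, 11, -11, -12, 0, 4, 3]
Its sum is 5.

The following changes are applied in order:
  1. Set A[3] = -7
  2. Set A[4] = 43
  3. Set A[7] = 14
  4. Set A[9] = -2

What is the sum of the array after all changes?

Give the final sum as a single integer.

Initial sum: 5
Change 1: A[3] 35 -> -7, delta = -42, sum = -37
Change 2: A[4] 11 -> 43, delta = 32, sum = -5
Change 3: A[7] 0 -> 14, delta = 14, sum = 9
Change 4: A[9] 3 -> -2, delta = -5, sum = 4

Answer: 4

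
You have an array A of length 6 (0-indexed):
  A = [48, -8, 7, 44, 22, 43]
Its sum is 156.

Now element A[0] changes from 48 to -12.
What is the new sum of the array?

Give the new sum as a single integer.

Old value at index 0: 48
New value at index 0: -12
Delta = -12 - 48 = -60
New sum = old_sum + delta = 156 + (-60) = 96

Answer: 96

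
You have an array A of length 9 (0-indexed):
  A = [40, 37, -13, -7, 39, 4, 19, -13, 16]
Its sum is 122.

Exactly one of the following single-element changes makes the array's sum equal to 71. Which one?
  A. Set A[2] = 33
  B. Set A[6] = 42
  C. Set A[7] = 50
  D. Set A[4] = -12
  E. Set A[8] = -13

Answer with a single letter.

Answer: D

Derivation:
Option A: A[2] -13->33, delta=46, new_sum=122+(46)=168
Option B: A[6] 19->42, delta=23, new_sum=122+(23)=145
Option C: A[7] -13->50, delta=63, new_sum=122+(63)=185
Option D: A[4] 39->-12, delta=-51, new_sum=122+(-51)=71 <-- matches target
Option E: A[8] 16->-13, delta=-29, new_sum=122+(-29)=93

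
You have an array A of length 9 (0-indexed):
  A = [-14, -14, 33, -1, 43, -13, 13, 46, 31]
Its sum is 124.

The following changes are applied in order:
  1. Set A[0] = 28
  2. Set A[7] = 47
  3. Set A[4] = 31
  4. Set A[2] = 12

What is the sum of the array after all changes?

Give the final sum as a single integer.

Initial sum: 124
Change 1: A[0] -14 -> 28, delta = 42, sum = 166
Change 2: A[7] 46 -> 47, delta = 1, sum = 167
Change 3: A[4] 43 -> 31, delta = -12, sum = 155
Change 4: A[2] 33 -> 12, delta = -21, sum = 134

Answer: 134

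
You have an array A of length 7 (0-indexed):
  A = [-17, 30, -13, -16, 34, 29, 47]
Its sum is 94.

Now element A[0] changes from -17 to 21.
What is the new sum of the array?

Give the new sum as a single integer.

Answer: 132

Derivation:
Old value at index 0: -17
New value at index 0: 21
Delta = 21 - -17 = 38
New sum = old_sum + delta = 94 + (38) = 132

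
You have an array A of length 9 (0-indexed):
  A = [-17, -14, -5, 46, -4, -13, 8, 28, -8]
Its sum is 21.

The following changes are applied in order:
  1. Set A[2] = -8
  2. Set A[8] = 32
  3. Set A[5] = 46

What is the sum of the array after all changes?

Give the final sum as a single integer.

Answer: 117

Derivation:
Initial sum: 21
Change 1: A[2] -5 -> -8, delta = -3, sum = 18
Change 2: A[8] -8 -> 32, delta = 40, sum = 58
Change 3: A[5] -13 -> 46, delta = 59, sum = 117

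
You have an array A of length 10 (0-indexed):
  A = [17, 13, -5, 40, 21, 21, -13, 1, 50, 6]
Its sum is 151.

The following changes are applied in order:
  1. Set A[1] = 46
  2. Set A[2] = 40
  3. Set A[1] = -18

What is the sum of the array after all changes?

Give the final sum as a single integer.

Answer: 165

Derivation:
Initial sum: 151
Change 1: A[1] 13 -> 46, delta = 33, sum = 184
Change 2: A[2] -5 -> 40, delta = 45, sum = 229
Change 3: A[1] 46 -> -18, delta = -64, sum = 165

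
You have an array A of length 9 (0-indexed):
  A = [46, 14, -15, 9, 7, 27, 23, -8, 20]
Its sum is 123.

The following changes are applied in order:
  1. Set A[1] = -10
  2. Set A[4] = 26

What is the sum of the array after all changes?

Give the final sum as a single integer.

Initial sum: 123
Change 1: A[1] 14 -> -10, delta = -24, sum = 99
Change 2: A[4] 7 -> 26, delta = 19, sum = 118

Answer: 118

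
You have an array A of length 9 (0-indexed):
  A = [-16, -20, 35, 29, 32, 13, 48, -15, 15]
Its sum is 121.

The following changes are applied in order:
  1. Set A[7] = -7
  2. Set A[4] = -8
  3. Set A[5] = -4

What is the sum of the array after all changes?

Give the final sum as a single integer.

Initial sum: 121
Change 1: A[7] -15 -> -7, delta = 8, sum = 129
Change 2: A[4] 32 -> -8, delta = -40, sum = 89
Change 3: A[5] 13 -> -4, delta = -17, sum = 72

Answer: 72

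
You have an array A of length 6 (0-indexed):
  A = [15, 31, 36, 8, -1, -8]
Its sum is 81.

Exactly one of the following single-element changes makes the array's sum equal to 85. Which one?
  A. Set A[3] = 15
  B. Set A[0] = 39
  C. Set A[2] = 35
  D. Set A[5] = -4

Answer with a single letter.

Answer: D

Derivation:
Option A: A[3] 8->15, delta=7, new_sum=81+(7)=88
Option B: A[0] 15->39, delta=24, new_sum=81+(24)=105
Option C: A[2] 36->35, delta=-1, new_sum=81+(-1)=80
Option D: A[5] -8->-4, delta=4, new_sum=81+(4)=85 <-- matches target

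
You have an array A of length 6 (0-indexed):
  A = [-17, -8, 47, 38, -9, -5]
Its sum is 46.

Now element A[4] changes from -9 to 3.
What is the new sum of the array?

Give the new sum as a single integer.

Answer: 58

Derivation:
Old value at index 4: -9
New value at index 4: 3
Delta = 3 - -9 = 12
New sum = old_sum + delta = 46 + (12) = 58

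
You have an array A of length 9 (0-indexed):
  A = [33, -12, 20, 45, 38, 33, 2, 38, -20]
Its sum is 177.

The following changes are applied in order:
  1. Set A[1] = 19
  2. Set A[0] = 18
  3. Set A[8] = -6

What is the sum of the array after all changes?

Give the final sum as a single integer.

Answer: 207

Derivation:
Initial sum: 177
Change 1: A[1] -12 -> 19, delta = 31, sum = 208
Change 2: A[0] 33 -> 18, delta = -15, sum = 193
Change 3: A[8] -20 -> -6, delta = 14, sum = 207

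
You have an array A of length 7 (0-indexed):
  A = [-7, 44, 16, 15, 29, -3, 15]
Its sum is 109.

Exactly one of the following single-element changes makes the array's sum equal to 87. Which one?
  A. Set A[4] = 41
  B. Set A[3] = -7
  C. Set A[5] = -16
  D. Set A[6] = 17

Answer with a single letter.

Option A: A[4] 29->41, delta=12, new_sum=109+(12)=121
Option B: A[3] 15->-7, delta=-22, new_sum=109+(-22)=87 <-- matches target
Option C: A[5] -3->-16, delta=-13, new_sum=109+(-13)=96
Option D: A[6] 15->17, delta=2, new_sum=109+(2)=111

Answer: B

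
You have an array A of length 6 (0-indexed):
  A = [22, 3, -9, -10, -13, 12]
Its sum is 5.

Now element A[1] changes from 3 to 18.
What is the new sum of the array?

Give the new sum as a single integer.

Old value at index 1: 3
New value at index 1: 18
Delta = 18 - 3 = 15
New sum = old_sum + delta = 5 + (15) = 20

Answer: 20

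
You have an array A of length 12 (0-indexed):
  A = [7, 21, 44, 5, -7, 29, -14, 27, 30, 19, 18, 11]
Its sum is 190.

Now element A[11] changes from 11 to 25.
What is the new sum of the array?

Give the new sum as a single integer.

Old value at index 11: 11
New value at index 11: 25
Delta = 25 - 11 = 14
New sum = old_sum + delta = 190 + (14) = 204

Answer: 204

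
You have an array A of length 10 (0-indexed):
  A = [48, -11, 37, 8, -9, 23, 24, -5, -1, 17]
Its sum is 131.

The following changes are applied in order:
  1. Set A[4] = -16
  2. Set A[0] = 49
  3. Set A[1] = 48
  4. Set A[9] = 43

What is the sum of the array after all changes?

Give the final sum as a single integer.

Answer: 210

Derivation:
Initial sum: 131
Change 1: A[4] -9 -> -16, delta = -7, sum = 124
Change 2: A[0] 48 -> 49, delta = 1, sum = 125
Change 3: A[1] -11 -> 48, delta = 59, sum = 184
Change 4: A[9] 17 -> 43, delta = 26, sum = 210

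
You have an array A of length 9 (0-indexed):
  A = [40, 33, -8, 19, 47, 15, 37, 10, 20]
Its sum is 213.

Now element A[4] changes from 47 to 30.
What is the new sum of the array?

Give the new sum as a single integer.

Old value at index 4: 47
New value at index 4: 30
Delta = 30 - 47 = -17
New sum = old_sum + delta = 213 + (-17) = 196

Answer: 196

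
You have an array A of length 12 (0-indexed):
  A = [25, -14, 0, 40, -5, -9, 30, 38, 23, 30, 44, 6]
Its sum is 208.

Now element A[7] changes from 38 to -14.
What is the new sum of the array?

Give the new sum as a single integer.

Answer: 156

Derivation:
Old value at index 7: 38
New value at index 7: -14
Delta = -14 - 38 = -52
New sum = old_sum + delta = 208 + (-52) = 156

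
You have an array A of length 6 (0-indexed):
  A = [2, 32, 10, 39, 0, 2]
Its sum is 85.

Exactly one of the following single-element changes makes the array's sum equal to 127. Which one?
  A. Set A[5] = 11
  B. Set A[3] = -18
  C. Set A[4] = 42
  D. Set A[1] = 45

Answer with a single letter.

Answer: C

Derivation:
Option A: A[5] 2->11, delta=9, new_sum=85+(9)=94
Option B: A[3] 39->-18, delta=-57, new_sum=85+(-57)=28
Option C: A[4] 0->42, delta=42, new_sum=85+(42)=127 <-- matches target
Option D: A[1] 32->45, delta=13, new_sum=85+(13)=98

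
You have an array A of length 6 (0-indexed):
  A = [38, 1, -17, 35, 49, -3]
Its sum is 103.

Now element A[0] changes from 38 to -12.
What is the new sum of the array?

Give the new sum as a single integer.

Answer: 53

Derivation:
Old value at index 0: 38
New value at index 0: -12
Delta = -12 - 38 = -50
New sum = old_sum + delta = 103 + (-50) = 53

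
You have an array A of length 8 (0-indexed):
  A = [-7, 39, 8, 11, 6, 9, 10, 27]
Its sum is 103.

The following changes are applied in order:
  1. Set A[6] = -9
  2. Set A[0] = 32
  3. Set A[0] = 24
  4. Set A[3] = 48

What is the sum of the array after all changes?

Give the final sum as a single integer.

Answer: 152

Derivation:
Initial sum: 103
Change 1: A[6] 10 -> -9, delta = -19, sum = 84
Change 2: A[0] -7 -> 32, delta = 39, sum = 123
Change 3: A[0] 32 -> 24, delta = -8, sum = 115
Change 4: A[3] 11 -> 48, delta = 37, sum = 152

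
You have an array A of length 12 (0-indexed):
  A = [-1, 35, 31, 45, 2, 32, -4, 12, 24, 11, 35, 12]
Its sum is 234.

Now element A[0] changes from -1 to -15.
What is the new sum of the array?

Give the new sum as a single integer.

Old value at index 0: -1
New value at index 0: -15
Delta = -15 - -1 = -14
New sum = old_sum + delta = 234 + (-14) = 220

Answer: 220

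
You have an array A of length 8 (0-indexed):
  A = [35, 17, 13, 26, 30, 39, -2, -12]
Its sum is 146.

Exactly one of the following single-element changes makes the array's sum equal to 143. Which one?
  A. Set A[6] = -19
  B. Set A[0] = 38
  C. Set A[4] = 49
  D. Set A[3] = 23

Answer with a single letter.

Answer: D

Derivation:
Option A: A[6] -2->-19, delta=-17, new_sum=146+(-17)=129
Option B: A[0] 35->38, delta=3, new_sum=146+(3)=149
Option C: A[4] 30->49, delta=19, new_sum=146+(19)=165
Option D: A[3] 26->23, delta=-3, new_sum=146+(-3)=143 <-- matches target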